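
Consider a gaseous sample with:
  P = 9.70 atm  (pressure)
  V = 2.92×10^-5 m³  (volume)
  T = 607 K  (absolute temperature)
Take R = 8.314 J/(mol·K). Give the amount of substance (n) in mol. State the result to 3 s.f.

0.00569 mol

From the ideal-gas law: n = PV/(RT).
P = 9.70 atm = 9.829×10^5 Pa; V = 2.92×10^-5 m³; T = 607 K; R = 8.314 J/(mol·K).
n = 0.005687 mol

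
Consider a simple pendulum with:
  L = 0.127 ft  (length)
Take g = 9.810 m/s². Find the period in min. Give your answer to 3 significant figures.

0.00658 min

Directly: T = 2π√(L/g).
L = 0.127 ft = 0.03871 m; g = 9.810 m/s².
T = 0.3947 s
0.3947 s × (1 min / 60.00 s) = 0.006578 min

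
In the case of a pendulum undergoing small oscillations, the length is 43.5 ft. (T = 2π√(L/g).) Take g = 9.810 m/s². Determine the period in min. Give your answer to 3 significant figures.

T is given directly by: T = 2π√(L/g).
L = 43.5 ft = 13.26 m; g = 9.810 m/s².
T = 7.305 s
7.305 s × (1 min / 60.00 s) = 0.1217 min

0.122 min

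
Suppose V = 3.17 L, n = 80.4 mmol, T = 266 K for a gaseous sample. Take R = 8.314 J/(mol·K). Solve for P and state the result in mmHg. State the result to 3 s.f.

421 mmHg

From the ideal-gas law: P = nRT/V.
V = 3.17 L = 0.003170 m³; n = 80.4 mmol = 0.08040 mol; T = 266 K; R = 8.314 J/(mol·K).
P = 56090 Pa
56090 Pa × (1 mmHg / 133.3 Pa) = 420.7 mmHg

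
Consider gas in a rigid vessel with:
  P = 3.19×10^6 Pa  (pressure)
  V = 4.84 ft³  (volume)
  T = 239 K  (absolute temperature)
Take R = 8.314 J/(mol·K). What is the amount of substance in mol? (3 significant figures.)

Rearranging: n = PV/(RT).
P = 3.19×10^6 Pa; V = 4.84 ft³ = 0.1371 m³; T = 239 K; R = 8.314 J/(mol·K).
n = 220.0 mol

220 mol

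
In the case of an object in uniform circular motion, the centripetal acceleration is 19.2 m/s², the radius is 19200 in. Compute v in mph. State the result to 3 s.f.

216 mph

Solving a = v²/r for v: v = √(a·r).
a = 19.2 m/s²; r = 19200 in = 487.7 m.
v = 96.76 m/s
96.76 m/s × (1 mph / 0.4470 m/s) = 216.5 mph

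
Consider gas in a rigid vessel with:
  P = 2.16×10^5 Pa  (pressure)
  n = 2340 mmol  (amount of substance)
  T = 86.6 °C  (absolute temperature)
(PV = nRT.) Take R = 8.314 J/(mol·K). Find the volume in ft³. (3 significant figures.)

From the ideal-gas law: V = nRT/P.
P = 2.16×10^5 Pa; n = 2340 mmol = 2.340 mol; T = 86.6 °C = 359.8 K; R = 8.314 J/(mol·K).
V = 0.03240 m³
0.03240 m³ × (1 ft³ / 0.02832 m³) = 1.144 ft³

1.14 ft³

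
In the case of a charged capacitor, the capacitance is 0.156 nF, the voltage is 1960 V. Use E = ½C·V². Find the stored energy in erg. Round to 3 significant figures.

3000 erg

Directly: E = ½CV².
C = 0.156 nF = 1.560×10^-10 F; V = 1960 V.
E = 2.996×10^-4 J  (the unit combination reduces to kg·m²/s² = J)
2.996×10^-4 J × (1 erg / 1.000×10^-7 J) = 2996 erg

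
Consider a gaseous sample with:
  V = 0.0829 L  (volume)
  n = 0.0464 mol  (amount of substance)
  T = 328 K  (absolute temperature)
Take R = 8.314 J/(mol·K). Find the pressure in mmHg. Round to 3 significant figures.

11400 mmHg

From the ideal-gas law: P = nRT/V.
V = 0.0829 L = 8.290×10^-5 m³; n = 0.0464 mol; T = 328 K; R = 8.314 J/(mol·K).
P = 1.526×10^6 Pa
1.526×10^6 Pa × (1 mmHg / 133.3 Pa) = 11448 mmHg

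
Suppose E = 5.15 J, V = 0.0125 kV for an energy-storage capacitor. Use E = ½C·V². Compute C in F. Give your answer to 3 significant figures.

Rearranging: C = 2E/V².
E = 5.15 J; V = 0.0125 kV = 12.50 V.
C = 0.06592 F

0.0659 F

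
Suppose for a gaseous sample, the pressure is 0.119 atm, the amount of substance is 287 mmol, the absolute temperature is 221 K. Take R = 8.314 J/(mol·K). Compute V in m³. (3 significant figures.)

0.0437 m³

From the ideal-gas law: V = nRT/P.
P = 0.119 atm = 12058 Pa; n = 287 mmol = 0.2870 mol; T = 221 K; R = 8.314 J/(mol·K).
V = 0.04373 m³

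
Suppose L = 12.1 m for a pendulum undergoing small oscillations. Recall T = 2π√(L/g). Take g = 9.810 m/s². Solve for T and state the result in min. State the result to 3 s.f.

0.116 min

Directly: T = 2π√(L/g).
L = 12.1 m; g = 9.810 m/s².
T = 6.978 s
6.978 s × (1 min / 60.00 s) = 0.1163 min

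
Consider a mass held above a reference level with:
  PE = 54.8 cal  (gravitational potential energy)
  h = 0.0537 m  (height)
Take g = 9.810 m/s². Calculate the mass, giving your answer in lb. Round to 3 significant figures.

960 lb

Solving PE = m·g·h for m: m = PE/(g·h).
PE = 54.8 cal = 229.3 J; h = 0.0537 m; g = 9.810 m/s².
m = 435.2 kg
435.2 kg × (1 lb / 0.4536 kg) = 959.5 lb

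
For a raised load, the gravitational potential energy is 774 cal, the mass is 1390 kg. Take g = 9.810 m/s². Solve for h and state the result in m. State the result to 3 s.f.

Rearranging: h = PE/(m·g).
PE = 774 cal = 3238 J; m = 1390 kg; g = 9.810 m/s².
h = 0.2375 m

0.237 m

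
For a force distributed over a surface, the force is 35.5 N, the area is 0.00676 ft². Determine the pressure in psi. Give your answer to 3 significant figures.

8.20 psi

P is given directly by: P = F/A.
F = 35.5 N; A = 0.00676 ft² = 6.280×10^-4 m².
P = 56526 Pa
56526 Pa × (1 psi / 6895 Pa) = 8.198 psi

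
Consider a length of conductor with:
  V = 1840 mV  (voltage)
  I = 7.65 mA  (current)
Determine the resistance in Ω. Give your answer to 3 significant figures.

From Ohm's law: R = V/I.
V = 1840 mV = 1.840 V; I = 7.65 mA = 0.007650 A.
R = 240.5 Ω

241 Ω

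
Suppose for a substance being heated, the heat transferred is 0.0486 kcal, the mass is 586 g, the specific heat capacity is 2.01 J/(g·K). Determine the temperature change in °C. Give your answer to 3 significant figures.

Rearranging: ΔT = Q/(m·c).
Q = 0.0486 kcal = 203.3 J; m = 586 g = 0.5860 kg; c = 2.01 J/(g·K) = 2010 J/(kg·K).
ΔT = 0.1726 K
Since 1 °C = 1 K, 0.1726 °C.

0.173 °C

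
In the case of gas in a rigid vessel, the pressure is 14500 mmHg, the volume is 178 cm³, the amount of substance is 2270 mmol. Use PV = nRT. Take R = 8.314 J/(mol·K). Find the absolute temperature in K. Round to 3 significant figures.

From the ideal-gas law: T = PV/(nR).
P = 14500 mmHg = 1.933×10^6 Pa; V = 178 cm³ = 1.780×10^-4 m³; n = 2270 mmol = 2.270 mol; R = 8.314 J/(mol·K).
T = 18.23 K

18.2 K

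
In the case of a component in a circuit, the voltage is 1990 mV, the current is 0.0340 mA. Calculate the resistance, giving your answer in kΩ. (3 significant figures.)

58.5 kΩ

From Ohm's law: R = V/I.
V = 1990 mV = 1.990 V; I = 0.0340 mA = 3.400×10^-5 A.
R = 58529 Ω
58529 Ω × (1 kΩ / 1000 Ω) = 58.53 kΩ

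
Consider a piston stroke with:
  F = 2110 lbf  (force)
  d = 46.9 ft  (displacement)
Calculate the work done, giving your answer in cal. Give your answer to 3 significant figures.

32100 cal

Directly: W = F·d.
F = 2110 lbf = 9386 N; d = 46.9 ft = 14.30 m.
W = 1.342×10^5 J  (the unit combination reduces to kg·m²/s² = J)
1.342×10^5 J × (1 cal / 4.184 J) = 32067 cal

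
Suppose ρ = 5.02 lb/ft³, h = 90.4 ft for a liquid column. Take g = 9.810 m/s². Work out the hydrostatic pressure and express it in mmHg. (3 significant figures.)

Directly: P = ρgh.
ρ = 5.02 lb/ft³ = 80.41 kg/m³; h = 90.4 ft = 27.55 m; g = 9.810 m/s².
P = 21736 Pa
21736 Pa × (1 mmHg / 133.3 Pa) = 163.0 mmHg

163 mmHg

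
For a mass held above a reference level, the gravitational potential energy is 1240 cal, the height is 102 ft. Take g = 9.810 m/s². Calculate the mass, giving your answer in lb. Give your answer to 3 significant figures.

Rearranging: m = PE/(g·h).
PE = 1240 cal = 5188 J; h = 102 ft = 31.09 m; g = 9.810 m/s².
m = 17.01 kg
17.01 kg × (1 lb / 0.4536 kg) = 37.50 lb

37.5 lb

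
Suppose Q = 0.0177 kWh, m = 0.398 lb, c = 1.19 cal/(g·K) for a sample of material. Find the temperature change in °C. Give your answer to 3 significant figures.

70.9 °C

Solving Q = m·c·ΔT for ΔT: ΔT = Q/(m·c).
Q = 0.0177 kWh = 63720 J; m = 0.398 lb = 0.1805 kg; c = 1.19 cal/(g·K) = 4979 J/(kg·K).
ΔT = 70.89 K
Since 1 °C = 1 K, 70.89 °C.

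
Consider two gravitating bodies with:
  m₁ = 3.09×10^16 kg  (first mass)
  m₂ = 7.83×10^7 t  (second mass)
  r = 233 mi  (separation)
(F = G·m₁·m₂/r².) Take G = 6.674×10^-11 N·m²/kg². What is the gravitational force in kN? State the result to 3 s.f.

From Newton's law of gravitation: F = Gm₁m₂/r².
m₁ = 3.09×10^16 kg; m₂ = 7.83×10^7 t = 7.830×10^10 kg; r = 233 mi = 3.750×10^5 m; G = 6.674×10^-11 N·m²/kg².
F = 1.148×10^6 N
1.148×10^6 N × (1 kN / 1000 N) = 1148 kN

1150 kN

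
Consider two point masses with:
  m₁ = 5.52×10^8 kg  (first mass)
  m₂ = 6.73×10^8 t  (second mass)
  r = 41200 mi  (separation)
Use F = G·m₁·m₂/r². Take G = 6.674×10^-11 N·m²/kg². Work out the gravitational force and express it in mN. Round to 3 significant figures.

From Newton's law of gravitation: F = Gm₁m₂/r².
m₁ = 5.52×10^8 kg; m₂ = 6.73×10^8 t = 6.730×10^11 kg; r = 41200 mi = 6.630×10^7 m; G = 6.674×10^-11 N·m²/kg².
F = 5.640×10^-6 N
5.640×10^-6 N × (1 mN / 0.001000 N) = 0.005640 mN

0.00564 mN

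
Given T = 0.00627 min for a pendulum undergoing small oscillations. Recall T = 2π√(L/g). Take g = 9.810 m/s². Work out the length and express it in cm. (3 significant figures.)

Solving T = 2π√(L/g) for L: L = g·(T/2π)².
T = 0.00627 min = 0.3762 s; g = 9.810 m/s².
L = 0.03517 m
0.03517 m × (1 cm / 0.01000 m) = 3.517 cm

3.52 cm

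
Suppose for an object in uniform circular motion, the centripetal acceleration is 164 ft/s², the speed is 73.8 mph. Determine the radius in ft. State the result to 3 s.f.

Rearranging a = v²/r for r: r = v²/a.
a = 164 ft/s² = 49.99 m/s²; v = 73.8 mph = 32.99 m/s.
r = 21.77 m
21.77 m × (1 ft / 0.3048 m) = 71.44 ft

71.4 ft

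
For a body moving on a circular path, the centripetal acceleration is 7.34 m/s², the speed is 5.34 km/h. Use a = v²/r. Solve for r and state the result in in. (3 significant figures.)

Rearranging: r = v²/a.
a = 7.34 m/s²; v = 5.34 km/h = 1.483 m/s.
r = 0.2998 m
0.2998 m × (1 in / 0.02540 m) = 11.80 in

11.8 in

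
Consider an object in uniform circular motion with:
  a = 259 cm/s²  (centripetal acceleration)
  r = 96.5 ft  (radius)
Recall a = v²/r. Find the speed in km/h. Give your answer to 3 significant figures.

31.4 km/h

Solving a = v²/r for v: v = √(a·r).
a = 259 cm/s² = 2.590 m/s²; r = 96.5 ft = 29.41 m.
v = 8.728 m/s
8.728 m/s × (1 km/h / 0.2778 m/s) = 31.42 km/h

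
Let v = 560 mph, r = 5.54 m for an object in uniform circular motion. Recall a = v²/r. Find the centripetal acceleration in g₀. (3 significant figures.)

Directly: a = v²/r.
v = 560 mph = 250.3 m/s; r = 5.54 m.
a = 11313 m/s²
11313 m/s² × (1 g₀ / 9.807 m/s²) = 1154 g₀

1150 g₀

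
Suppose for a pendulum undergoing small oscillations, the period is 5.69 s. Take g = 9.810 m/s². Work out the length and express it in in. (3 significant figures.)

317 in

Rearranging: L = g·(T/2π)².
T = 5.69 s; g = 9.810 m/s².
L = 8.045 m
8.045 m × (1 in / 0.02540 m) = 316.7 in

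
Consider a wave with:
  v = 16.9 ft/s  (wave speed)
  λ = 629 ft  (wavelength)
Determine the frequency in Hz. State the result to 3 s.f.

Rearranging: f = v/λ.
v = 16.9 ft/s = 5.151 m/s; λ = 629 ft = 191.7 m.
f = 0.02687 Hz

0.0269 Hz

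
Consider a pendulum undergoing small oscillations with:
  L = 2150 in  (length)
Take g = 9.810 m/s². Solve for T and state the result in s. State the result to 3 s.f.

14.8 s

Directly: T = 2π√(L/g).
L = 2150 in = 54.61 m; g = 9.810 m/s².
T = 14.82 s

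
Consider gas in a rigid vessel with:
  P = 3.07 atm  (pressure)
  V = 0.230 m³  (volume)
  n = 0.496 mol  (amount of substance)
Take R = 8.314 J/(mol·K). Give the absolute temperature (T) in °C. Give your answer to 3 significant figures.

17100 °C

From the ideal-gas law: T = PV/(nR).
P = 3.07 atm = 3.111×10^5 Pa; V = 0.230 m³; n = 0.496 mol; R = 8.314 J/(mol·K).
T = 17350 K
17350 K − 273.15 = 17077 °C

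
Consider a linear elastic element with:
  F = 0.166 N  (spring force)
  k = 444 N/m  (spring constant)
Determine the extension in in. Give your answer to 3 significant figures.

0.0147 in

From Hooke's law: x = F/k.
F = 0.166 N; k = 444 N/m.
x = 3.739×10^-4 m
3.739×10^-4 m × (1 in / 0.02540 m) = 0.01472 in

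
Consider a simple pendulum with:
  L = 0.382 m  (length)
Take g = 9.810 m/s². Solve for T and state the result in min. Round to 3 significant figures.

T is given directly by: T = 2π√(L/g).
L = 0.382 m; g = 9.810 m/s².
T = 1.240 s
1.240 s × (1 min / 60.00 s) = 0.02066 min

0.0207 min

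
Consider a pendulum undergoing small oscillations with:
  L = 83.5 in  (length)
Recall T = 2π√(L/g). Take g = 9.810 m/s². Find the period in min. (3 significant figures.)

0.0487 min

T is given directly by: T = 2π√(L/g).
L = 83.5 in = 2.121 m; g = 9.810 m/s².
T = 2.921 s
2.921 s × (1 min / 60.00 s) = 0.04869 min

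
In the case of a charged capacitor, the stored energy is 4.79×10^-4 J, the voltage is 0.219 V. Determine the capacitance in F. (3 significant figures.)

0.0200 F

Solving E = ½C·V² for C: C = 2E/V².
E = 4.79×10^-4 J; V = 0.219 V.
C = 0.01997 F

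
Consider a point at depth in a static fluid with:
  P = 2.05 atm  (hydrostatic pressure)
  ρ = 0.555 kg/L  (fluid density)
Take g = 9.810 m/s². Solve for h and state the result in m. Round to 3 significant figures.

38.2 m

Rearranging: h = P/(ρ·g).
P = 2.05 atm = 2.077×10^5 Pa; ρ = 0.555 kg/L = 555.0 kg/m³; g = 9.810 m/s².
h = 38.15 m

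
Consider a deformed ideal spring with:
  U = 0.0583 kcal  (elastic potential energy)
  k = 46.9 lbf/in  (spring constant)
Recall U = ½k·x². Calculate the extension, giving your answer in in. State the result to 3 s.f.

Rearranging: x = √(2U/k).
U = 0.0583 kcal = 243.9 J; k = 46.9 lbf/in = 8213 N/m.
x = 0.2437 m
0.2437 m × (1 in / 0.02540 m) = 9.595 in

9.60 in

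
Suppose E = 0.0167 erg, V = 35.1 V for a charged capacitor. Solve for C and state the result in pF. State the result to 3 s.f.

2.71 pF

Rearranging E = ½C·V² for C: C = 2E/V².
E = 0.0167 erg = 1.670×10^-9 J; V = 35.1 V.
C = 2.711×10^-12 F
2.711×10^-12 F × (1 pF / 1.000×10^-12 F) = 2.711 pF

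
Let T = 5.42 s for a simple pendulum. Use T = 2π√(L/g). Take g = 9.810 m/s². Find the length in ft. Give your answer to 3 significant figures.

Rearranging T = 2π√(L/g) for L: L = g·(T/2π)².
T = 5.42 s; g = 9.810 m/s².
L = 7.300 m
7.300 m × (1 ft / 0.3048 m) = 23.95 ft

23.9 ft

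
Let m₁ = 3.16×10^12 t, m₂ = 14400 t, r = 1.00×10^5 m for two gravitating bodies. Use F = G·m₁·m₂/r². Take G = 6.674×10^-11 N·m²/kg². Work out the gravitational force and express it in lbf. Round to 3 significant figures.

68.3 lbf

Directly: F = Gm₁m₂/r².
m₁ = 3.16×10^12 t = 3.160×10^15 kg; m₂ = 14400 t = 1.440×10^7 kg; r = 1.00×10^5 m; G = 6.674×10^-11 N·m²/kg².
F = 303.7 N  (the unit combination reduces to kg·m/s² = N)
303.7 N × (1 lbf / 4.448 N) = 68.27 lbf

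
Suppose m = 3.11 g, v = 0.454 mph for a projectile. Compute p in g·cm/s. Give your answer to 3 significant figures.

63.1 g·cm/s

Directly: p = mv.
m = 3.11 g = 0.003110 kg; v = 0.454 mph = 0.2030 m/s.
p = 6.312×10^-4 kg·m/s
6.312×10^-4 kg·m/s × (1 g·cm/s / 1.000×10^-5 kg·m/s) = 63.12 g·cm/s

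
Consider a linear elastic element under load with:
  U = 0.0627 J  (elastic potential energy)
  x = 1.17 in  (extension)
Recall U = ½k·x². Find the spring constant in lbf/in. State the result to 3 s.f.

0.811 lbf/in

Rearranging: k = 2U/x².
U = 0.0627 J; x = 1.17 in = 0.02972 m.
k = 142.0 N/m
142.0 N/m × (1 lbf/in / 175.1 N/m) = 0.8108 lbf/in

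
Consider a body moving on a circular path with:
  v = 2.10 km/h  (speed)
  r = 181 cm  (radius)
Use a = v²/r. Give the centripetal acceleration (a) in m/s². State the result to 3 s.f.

0.188 m/s²

a is given directly by: a = v²/r.
v = 2.10 km/h = 0.5833 m/s; r = 181 cm = 1.810 m.
a = 0.1880 m/s²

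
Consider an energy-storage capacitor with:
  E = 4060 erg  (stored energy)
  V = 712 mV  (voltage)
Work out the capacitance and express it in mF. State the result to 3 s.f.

1.60 mF

Rearranging: C = 2E/V².
E = 4060 erg = 4.060×10^-4 J; V = 712 mV = 0.7120 V.
C = 0.001602 F
0.001602 F × (1 mF / 0.001000 F) = 1.602 mF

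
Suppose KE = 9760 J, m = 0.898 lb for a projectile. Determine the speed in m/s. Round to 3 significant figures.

Rearranging: v = √(2·KE/m).
KE = 9760 J; m = 0.898 lb = 0.4073 kg.
v = 218.9 m/s

219 m/s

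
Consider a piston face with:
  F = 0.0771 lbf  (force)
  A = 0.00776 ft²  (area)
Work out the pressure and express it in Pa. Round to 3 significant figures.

476 Pa

Directly: P = F/A.
F = 0.0771 lbf = 0.3430 N; A = 0.00776 ft² = 7.209×10^-4 m².
P = 475.7 Pa  (the unit combination reduces to kg/(m·s²) = Pa)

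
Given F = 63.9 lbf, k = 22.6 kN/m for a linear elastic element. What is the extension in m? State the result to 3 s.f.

0.0126 m

From Hooke's law: x = F/k.
F = 63.9 lbf = 284.2 N; k = 22.6 kN/m = 22600 N/m.
x = 0.01258 m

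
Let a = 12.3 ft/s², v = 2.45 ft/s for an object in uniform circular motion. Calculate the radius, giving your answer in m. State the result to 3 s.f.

0.149 m

Rearranging a = v²/r for r: r = v²/a.
a = 12.3 ft/s² = 3.749 m/s²; v = 2.45 ft/s = 0.7468 m/s.
r = 0.1487 m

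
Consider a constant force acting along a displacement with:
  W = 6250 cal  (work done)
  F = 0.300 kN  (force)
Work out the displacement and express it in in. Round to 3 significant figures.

3430 in

Rearranging W = F·d for d: d = W/F.
W = 6250 cal = 26150 J; F = 0.300 kN = 300.0 N.
d = 87.17 m
87.17 m × (1 in / 0.02540 m) = 3432 in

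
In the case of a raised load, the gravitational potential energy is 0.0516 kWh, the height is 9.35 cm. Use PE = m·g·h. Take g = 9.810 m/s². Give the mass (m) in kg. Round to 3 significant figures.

2.03×10^5 kg

Solving PE = m·g·h for m: m = PE/(g·h).
PE = 0.0516 kWh = 1.858×10^5 J; h = 9.35 cm = 0.09350 m; g = 9.810 m/s².
m = 2.025×10^5 kg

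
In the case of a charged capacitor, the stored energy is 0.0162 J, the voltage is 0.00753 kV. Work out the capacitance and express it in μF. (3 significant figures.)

Solving E = ½C·V² for C: C = 2E/V².
E = 0.0162 J; V = 0.00753 kV = 7.530 V.
C = 5.714×10^-4 F
5.714×10^-4 F × (1 μF / 1.000×10^-6 F) = 571.4 μF

571 μF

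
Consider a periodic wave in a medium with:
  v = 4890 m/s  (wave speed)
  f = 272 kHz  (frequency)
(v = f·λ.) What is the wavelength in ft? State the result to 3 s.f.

0.0590 ft

Rearranging: λ = v/f.
v = 4890 m/s; f = 272 kHz = 2.720×10^5 Hz.
λ = 0.01798 m
0.01798 m × (1 ft / 0.3048 m) = 0.05898 ft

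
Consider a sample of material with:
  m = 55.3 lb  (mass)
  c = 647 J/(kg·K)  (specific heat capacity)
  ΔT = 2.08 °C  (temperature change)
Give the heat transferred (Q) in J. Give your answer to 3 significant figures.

Directly: Q = mcΔT.
m = 55.3 lb = 25.08 kg; c = 647 J/(kg·K); ΔT = 2.08 °C = 2.080 K.
Q = 33757 J

33800 J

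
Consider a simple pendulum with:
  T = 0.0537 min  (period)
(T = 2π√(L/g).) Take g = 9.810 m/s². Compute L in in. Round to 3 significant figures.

Solving T = 2π√(L/g) for L: L = g·(T/2π)².
T = 0.0537 min = 3.222 s; g = 9.810 m/s².
L = 2.580 m
2.580 m × (1 in / 0.02540 m) = 101.6 in

102 in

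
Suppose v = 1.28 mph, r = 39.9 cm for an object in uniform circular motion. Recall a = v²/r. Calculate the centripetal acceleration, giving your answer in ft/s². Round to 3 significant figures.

a is given directly by: a = v²/r.
v = 1.28 mph = 0.5722 m/s; r = 39.9 cm = 0.3990 m.
a = 0.8206 m/s²
0.8206 m/s² × (1 ft/s² / 0.3048 m/s²) = 2.692 ft/s²

2.69 ft/s²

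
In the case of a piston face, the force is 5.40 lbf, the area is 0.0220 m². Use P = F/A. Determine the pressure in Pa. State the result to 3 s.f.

P is given directly by: P = F/A.
F = 5.40 lbf = 24.02 N; A = 0.0220 m².
P = 1092 Pa

1090 Pa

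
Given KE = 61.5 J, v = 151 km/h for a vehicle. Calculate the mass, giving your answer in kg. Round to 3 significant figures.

0.0699 kg

Rearranging KE = ½mv² for m: m = 2·KE/v².
KE = 61.5 J; v = 151 km/h = 41.94 m/s.
m = 0.06991 kg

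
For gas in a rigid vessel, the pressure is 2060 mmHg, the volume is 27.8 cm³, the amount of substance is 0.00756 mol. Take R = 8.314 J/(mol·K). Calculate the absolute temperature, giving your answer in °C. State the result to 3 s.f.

-152 °C

From the ideal-gas law: T = PV/(nR).
P = 2060 mmHg = 2.746×10^5 Pa; V = 27.8 cm³ = 2.780×10^-5 m³; n = 0.00756 mol; R = 8.314 J/(mol·K).
T = 121.5 K
121.5 K − 273.15 = -151.7 °C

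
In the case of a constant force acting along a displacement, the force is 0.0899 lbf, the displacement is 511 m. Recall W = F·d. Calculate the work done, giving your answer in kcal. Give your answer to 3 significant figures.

W is given directly by: W = F·d.
F = 0.0899 lbf = 0.3999 N; d = 511 m.
W = 204.3 J
204.3 J × (1 kcal / 4184 J) = 0.04884 kcal

0.0488 kcal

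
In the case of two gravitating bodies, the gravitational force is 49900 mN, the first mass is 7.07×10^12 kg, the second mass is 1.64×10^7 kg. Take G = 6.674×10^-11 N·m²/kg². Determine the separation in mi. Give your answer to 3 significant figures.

From Newton's law of gravitation: r = √(G·m₁m₂/F).
F = 49900 mN = 49.90 N; m₁ = 7.07×10^12 kg; m₂ = 1.64×10^7 kg; G = 6.674×10^-11 N·m²/kg².
r = 12453 m
12453 m × (1 mi / 1609 m) = 7.738 mi

7.74 mi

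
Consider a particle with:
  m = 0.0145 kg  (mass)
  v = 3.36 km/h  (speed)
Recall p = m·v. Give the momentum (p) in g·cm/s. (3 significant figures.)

p is given directly by: p = mv.
m = 0.0145 kg; v = 3.36 km/h = 0.9333 m/s.
p = 0.01353 kg·m/s
0.01353 kg·m/s × (1 g·cm/s / 1.000×10^-5 kg·m/s) = 1353 g·cm/s

1350 g·cm/s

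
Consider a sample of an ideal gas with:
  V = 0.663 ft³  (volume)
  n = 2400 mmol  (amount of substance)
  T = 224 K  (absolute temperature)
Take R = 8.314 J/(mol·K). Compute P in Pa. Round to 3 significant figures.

From the ideal-gas law: P = nRT/V.
V = 0.663 ft³ = 0.01877 m³; n = 2400 mmol = 2.400 mol; T = 224 K; R = 8.314 J/(mol·K).
P = 2.381×10^5 Pa

2.38×10^5 Pa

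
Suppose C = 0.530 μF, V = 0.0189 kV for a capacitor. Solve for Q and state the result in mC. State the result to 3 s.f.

Solving C = Q/V for Q: Q = CV.
C = 0.530 μF = 5.300×10^-7 F; V = 0.0189 kV = 18.90 V.
Q = 1.002×10^-5 C
1.002×10^-5 C × (1 mC / 0.001000 C) = 0.01002 mC

0.0100 mC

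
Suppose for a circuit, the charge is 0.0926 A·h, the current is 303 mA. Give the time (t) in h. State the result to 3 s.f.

0.306 h

Solving q = I·t for t: t = q/I.
q = 0.0926 A·h = 333.4 C; I = 303 mA = 0.3030 A.
t = 1100 s
1100 s × (1 h / 3600 s) = 0.3056 h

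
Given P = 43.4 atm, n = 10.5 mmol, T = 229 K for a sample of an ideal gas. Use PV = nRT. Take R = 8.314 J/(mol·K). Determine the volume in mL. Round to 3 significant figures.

4.55 mL

Rearranging PV = nRT for V: V = nRT/P.
P = 43.4 atm = 4.398×10^6 Pa; n = 10.5 mmol = 0.01050 mol; T = 229 K; R = 8.314 J/(mol·K).
V = 4.546×10^-6 m³
4.546×10^-6 m³ × (1 mL / 1.000×10^-6 m³) = 4.546 mL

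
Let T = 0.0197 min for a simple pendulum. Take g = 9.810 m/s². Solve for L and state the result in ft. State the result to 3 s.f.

1.14 ft

Rearranging: L = g·(T/2π)².
T = 0.0197 min = 1.182 s; g = 9.810 m/s².
L = 0.3472 m
0.3472 m × (1 ft / 0.3048 m) = 1.139 ft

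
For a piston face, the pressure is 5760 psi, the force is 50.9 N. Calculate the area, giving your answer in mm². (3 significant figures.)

Rearranging P = F/A for A: A = F/P.
P = 5760 psi = 3.971×10^7 Pa; F = 50.9 N.
A = 1.282×10^-6 m²
1.282×10^-6 m² × (1 mm² / 1.000×10^-6 m²) = 1.282 mm²

1.28 mm²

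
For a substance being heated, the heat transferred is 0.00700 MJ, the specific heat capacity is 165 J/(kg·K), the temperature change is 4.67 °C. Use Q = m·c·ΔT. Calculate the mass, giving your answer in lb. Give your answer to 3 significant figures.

Rearranging Q = m·c·ΔT for m: m = Q/(c·ΔT).
Q = 0.00700 MJ = 7000 J; c = 165 J/(kg·K); ΔT = 4.67 °C = 4.670 K.
m = 9.084 kg
9.084 kg × (1 lb / 0.4536 kg) = 20.03 lb

20.0 lb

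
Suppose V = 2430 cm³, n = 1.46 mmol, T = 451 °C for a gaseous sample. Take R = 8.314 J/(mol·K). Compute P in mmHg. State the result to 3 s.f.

Directly: P = nRT/V.
V = 2430 cm³ = 0.002430 m³; n = 1.46 mmol = 0.001460 mol; T = 451 °C = 724.1 K; R = 8.314 J/(mol·K).
P = 3617 Pa  (the unit combination reduces to kg/(m·s²) = Pa)
3617 Pa × (1 mmHg / 133.3 Pa) = 27.13 mmHg

27.1 mmHg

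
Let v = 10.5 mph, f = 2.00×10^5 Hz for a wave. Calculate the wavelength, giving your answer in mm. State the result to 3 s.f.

0.0235 mm

Solving v = f·λ for λ: λ = v/f.
v = 10.5 mph = 4.694 m/s; f = 2.00×10^5 Hz.
λ = 2.347×10^-5 m
2.347×10^-5 m × (1 mm / 0.001000 m) = 0.02347 mm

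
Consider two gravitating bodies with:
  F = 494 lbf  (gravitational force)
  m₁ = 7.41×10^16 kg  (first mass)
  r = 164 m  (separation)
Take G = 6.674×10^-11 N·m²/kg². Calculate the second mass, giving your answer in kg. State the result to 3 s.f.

12.0 kg

From Newton's law of gravitation: m₂ = F·r²/(G·m₁).
F = 494 lbf = 2197 N; m₁ = 7.41×10^16 kg; r = 164 m; G = 6.674×10^-11 N·m²/kg².
m₂ = 11.95 kg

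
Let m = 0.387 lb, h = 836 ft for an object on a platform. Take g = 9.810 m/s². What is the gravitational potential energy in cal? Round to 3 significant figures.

105 cal

PE is given directly by: PE = mgh.
m = 0.387 lb = 0.1755 kg; h = 836 ft = 254.8 m; g = 9.810 m/s².
PE = 438.8 J
438.8 J × (1 cal / 4.184 J) = 104.9 cal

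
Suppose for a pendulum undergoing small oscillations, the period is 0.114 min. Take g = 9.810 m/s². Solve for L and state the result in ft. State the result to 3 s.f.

38.1 ft

Solving T = 2π√(L/g) for L: L = g·(T/2π)².
T = 0.114 min = 6.840 s; g = 9.810 m/s².
L = 11.63 m
11.63 m × (1 ft / 0.3048 m) = 38.14 ft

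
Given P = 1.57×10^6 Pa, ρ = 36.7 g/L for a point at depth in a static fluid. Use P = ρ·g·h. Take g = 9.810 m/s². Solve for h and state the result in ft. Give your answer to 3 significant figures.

Solving P = ρ·g·h for h: h = P/(ρ·g).
P = 1.57×10^6 Pa; ρ = 36.7 g/L = 36.70 kg/m³; g = 9.810 m/s².
h = 4361 m
4361 m × (1 ft / 0.3048 m) = 14307 ft

14300 ft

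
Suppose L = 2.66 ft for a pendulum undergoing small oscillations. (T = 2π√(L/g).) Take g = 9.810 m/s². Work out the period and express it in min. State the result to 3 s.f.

T is given directly by: T = 2π√(L/g).
L = 2.66 ft = 0.8108 m; g = 9.810 m/s².
T = 1.806 s
1.806 s × (1 min / 60.00 s) = 0.03011 min

0.0301 min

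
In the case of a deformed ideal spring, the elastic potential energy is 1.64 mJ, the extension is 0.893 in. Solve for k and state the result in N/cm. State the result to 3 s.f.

0.0638 N/cm

Solving U = ½k·x² for k: k = 2U/x².
U = 1.64 mJ = 0.001640 J; x = 0.893 in = 0.02268 m.
k = 6.375 N/m
6.375 N/m × (1 N/cm / 100.0 N/m) = 0.06375 N/cm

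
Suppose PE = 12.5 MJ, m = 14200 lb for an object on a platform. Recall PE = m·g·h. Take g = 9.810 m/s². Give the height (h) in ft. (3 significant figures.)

Rearranging PE = m·g·h for h: h = PE/(m·g).
PE = 12.5 MJ = 1.250×10^7 J; m = 14200 lb = 6441 kg; g = 9.810 m/s².
h = 197.8 m
197.8 m × (1 ft / 0.3048 m) = 649.0 ft

649 ft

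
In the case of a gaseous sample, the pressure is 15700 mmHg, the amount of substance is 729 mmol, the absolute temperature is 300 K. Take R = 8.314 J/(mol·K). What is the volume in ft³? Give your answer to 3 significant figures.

Rearranging PV = nRT for V: V = nRT/P.
P = 15700 mmHg = 2.093×10^6 Pa; n = 729 mmol = 0.7290 mol; T = 300 K; R = 8.314 J/(mol·K).
V = 8.687×10^-4 m³
8.687×10^-4 m³ × (1 ft³ / 0.02832 m³) = 0.03068 ft³

0.0307 ft³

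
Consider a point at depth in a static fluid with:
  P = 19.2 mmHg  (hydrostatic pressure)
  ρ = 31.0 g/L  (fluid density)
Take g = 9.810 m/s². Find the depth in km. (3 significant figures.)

Rearranging: h = P/(ρ·g).
P = 19.2 mmHg = 2560 Pa; ρ = 31.0 g/L = 31.00 kg/m³; g = 9.810 m/s².
h = 8.417 m
8.417 m × (1 km / 1000 m) = 0.008417 km

0.00842 km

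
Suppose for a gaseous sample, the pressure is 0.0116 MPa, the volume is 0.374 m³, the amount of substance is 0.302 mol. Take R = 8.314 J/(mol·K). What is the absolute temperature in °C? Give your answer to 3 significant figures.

1450 °C

Rearranging: T = PV/(nR).
P = 0.0116 MPa = 11600 Pa; V = 0.374 m³; n = 0.302 mol; R = 8.314 J/(mol·K).
T = 1728 K
1728 K − 273.15 = 1455 °C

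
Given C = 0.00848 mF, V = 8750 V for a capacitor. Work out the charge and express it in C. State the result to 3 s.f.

Rearranging C = Q/V for Q: Q = CV.
C = 0.00848 mF = 8.480×10^-6 F; V = 8750 V.
Q = 0.07420 C  (the unit combination reduces to A·s = C)

0.0742 C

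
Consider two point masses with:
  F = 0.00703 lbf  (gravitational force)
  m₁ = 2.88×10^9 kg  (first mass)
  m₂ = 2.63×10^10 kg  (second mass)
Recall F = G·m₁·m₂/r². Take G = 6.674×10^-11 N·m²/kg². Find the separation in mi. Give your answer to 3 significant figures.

250 mi

Rearranging: r = √(G·m₁m₂/F).
F = 0.00703 lbf = 0.03127 N; m₁ = 2.88×10^9 kg; m₂ = 2.63×10^10 kg; G = 6.674×10^-11 N·m²/kg².
r = 4.021×10^5 m
4.021×10^5 m × (1 mi / 1609 m) = 249.8 mi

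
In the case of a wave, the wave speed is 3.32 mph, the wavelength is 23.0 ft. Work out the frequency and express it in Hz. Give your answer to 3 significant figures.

0.212 Hz

Rearranging v = f·λ for f: f = v/λ.
v = 3.32 mph = 1.484 m/s; λ = 23.0 ft = 7.010 m.
f = 0.2117 Hz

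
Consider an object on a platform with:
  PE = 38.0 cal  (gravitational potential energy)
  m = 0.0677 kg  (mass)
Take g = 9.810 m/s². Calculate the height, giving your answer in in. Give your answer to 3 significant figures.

Rearranging: h = PE/(m·g).
PE = 38.0 cal = 159.0 J; m = 0.0677 kg; g = 9.810 m/s².
h = 239.4 m
239.4 m × (1 in / 0.02540 m) = 9425 in

9430 in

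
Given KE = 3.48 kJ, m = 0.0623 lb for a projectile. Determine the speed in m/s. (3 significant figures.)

496 m/s

Solving KE = ½mv² for v: v = √(2·KE/m).
KE = 3.48 kJ = 3480 J; m = 0.0623 lb = 0.02826 kg.
v = 496.3 m/s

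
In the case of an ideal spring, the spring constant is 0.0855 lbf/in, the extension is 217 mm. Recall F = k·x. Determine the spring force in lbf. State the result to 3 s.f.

0.730 lbf

From Hooke's law: F = kx.
k = 0.0855 lbf/in = 14.97 N/m; x = 217 mm = 0.2170 m.
F = 3.249 N  (the unit combination reduces to kg·m/s² = N)
3.249 N × (1 lbf / 4.448 N) = 0.7305 lbf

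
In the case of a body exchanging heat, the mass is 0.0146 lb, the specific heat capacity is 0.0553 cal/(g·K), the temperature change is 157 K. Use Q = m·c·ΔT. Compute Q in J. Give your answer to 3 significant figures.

Directly: Q = mcΔT.
m = 0.0146 lb = 0.006622 kg; c = 0.0553 cal/(g·K) = 231.4 J/(kg·K); ΔT = 157 K.
Q = 240.6 J  (the unit combination reduces to kg·m²/s² = J)

241 J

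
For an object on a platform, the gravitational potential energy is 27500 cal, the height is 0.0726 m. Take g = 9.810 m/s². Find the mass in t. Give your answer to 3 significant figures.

Rearranging: m = PE/(g·h).
PE = 27500 cal = 1.151×10^5 J; h = 0.0726 m; g = 9.810 m/s².
m = 1.616×10^5 kg
1.616×10^5 kg × (1 t / 1000 kg) = 161.6 t

162 t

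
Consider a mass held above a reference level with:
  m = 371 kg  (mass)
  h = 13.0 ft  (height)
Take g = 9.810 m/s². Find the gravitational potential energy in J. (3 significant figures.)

14400 J

PE is given directly by: PE = mgh.
m = 371 kg; h = 13.0 ft = 3.962 m; g = 9.810 m/s².
PE = 14421 J  (the unit combination reduces to kg·m²/s² = J)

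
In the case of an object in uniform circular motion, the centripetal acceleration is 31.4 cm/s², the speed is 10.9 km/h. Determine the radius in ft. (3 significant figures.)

95.8 ft

Rearranging a = v²/r for r: r = v²/a.
a = 31.4 cm/s² = 0.3140 m/s²; v = 10.9 km/h = 3.028 m/s.
r = 29.20 m
29.20 m × (1 ft / 0.3048 m) = 95.79 ft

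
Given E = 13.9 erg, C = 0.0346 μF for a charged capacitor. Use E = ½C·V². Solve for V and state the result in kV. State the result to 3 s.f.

0.00896 kV

Solving E = ½C·V² for V: V = √(2E/C).
E = 13.9 erg = 1.390×10^-6 J; C = 0.0346 μF = 3.460×10^-8 F.
V = 8.964 V  (the unit combination reduces to kg·m²/(A·s³) = V)
8.964 V × (1 kV / 1000 V) = 0.008964 kV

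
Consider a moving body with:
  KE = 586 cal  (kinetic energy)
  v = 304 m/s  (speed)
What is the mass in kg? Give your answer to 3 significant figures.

0.0531 kg

Rearranging: m = 2·KE/v².
KE = 586 cal = 2452 J; v = 304 m/s.
m = 0.05306 kg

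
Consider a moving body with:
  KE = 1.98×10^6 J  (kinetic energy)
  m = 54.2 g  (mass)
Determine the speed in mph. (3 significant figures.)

19100 mph

Rearranging KE = ½mv² for v: v = √(2·KE/m).
KE = 1.98×10^6 J; m = 54.2 g = 0.05420 kg.
v = 8548 m/s
8548 m/s × (1 mph / 0.4470 m/s) = 19121 mph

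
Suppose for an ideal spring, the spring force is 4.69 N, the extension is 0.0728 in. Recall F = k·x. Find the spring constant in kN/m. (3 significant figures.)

Solving F = k·x for k: k = F/x.
F = 4.69 N; x = 0.0728 in = 0.001849 m.
k = 2536 N/m
2536 N/m × (1 kN/m / 1000 N/m) = 2.536 kN/m

2.54 kN/m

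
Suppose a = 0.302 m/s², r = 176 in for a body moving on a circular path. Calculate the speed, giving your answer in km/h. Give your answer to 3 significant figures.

Rearranging a = v²/r for v: v = √(a·r).
a = 0.302 m/s²; r = 176 in = 4.470 m.
v = 1.162 m/s
1.162 m/s × (1 km/h / 0.2778 m/s) = 4.183 km/h

4.18 km/h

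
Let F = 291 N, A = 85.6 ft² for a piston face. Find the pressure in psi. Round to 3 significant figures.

0.00531 psi

P is given directly by: P = F/A.
F = 291 N; A = 85.6 ft² = 7.953 m².
P = 36.59 Pa
36.59 Pa × (1 psi / 6895 Pa) = 0.005307 psi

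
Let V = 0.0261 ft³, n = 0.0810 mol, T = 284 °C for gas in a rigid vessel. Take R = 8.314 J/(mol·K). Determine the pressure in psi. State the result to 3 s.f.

From the ideal-gas law: P = nRT/V.
V = 0.0261 ft³ = 7.391×10^-4 m³; n = 0.0810 mol; T = 284 °C = 557.1 K; R = 8.314 J/(mol·K).
P = 5.077×10^5 Pa  (the unit combination reduces to kg/(m·s²) = Pa)
5.077×10^5 Pa × (1 psi / 6895 Pa) = 73.63 psi

73.6 psi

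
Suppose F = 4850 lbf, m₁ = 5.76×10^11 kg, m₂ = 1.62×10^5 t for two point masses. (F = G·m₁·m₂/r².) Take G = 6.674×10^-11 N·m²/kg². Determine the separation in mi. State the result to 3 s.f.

0.334 mi

Solving F = G·m₁·m₂/r² for r: r = √(G·m₁m₂/F).
F = 4850 lbf = 21574 N; m₁ = 5.76×10^11 kg; m₂ = 1.62×10^5 t = 1.620×10^8 kg; G = 6.674×10^-11 N·m²/kg².
r = 537.3 m
537.3 m × (1 mi / 1609 m) = 0.3338 mi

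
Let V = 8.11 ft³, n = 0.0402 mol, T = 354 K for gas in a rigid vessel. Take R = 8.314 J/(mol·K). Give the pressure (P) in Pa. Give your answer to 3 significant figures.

515 Pa

From the ideal-gas law: P = nRT/V.
V = 8.11 ft³ = 0.2296 m³; n = 0.0402 mol; T = 354 K; R = 8.314 J/(mol·K).
P = 515.2 Pa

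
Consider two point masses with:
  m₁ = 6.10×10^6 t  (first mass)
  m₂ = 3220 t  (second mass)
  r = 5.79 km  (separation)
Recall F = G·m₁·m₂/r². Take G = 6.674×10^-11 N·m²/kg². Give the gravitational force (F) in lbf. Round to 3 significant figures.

F is given directly by: F = Gm₁m₂/r².
m₁ = 6.10×10^6 t = 6.100×10^9 kg; m₂ = 3220 t = 3.220×10^6 kg; r = 5.79 km = 5790 m; G = 6.674×10^-11 N·m²/kg².
F = 0.03910 N
0.03910 N × (1 lbf / 4.448 N) = 0.008791 lbf

0.00879 lbf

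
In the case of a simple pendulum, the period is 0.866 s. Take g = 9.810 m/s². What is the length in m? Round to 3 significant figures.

Solving T = 2π√(L/g) for L: L = g·(T/2π)².
T = 0.866 s; g = 9.810 m/s².
L = 0.1864 m

0.186 m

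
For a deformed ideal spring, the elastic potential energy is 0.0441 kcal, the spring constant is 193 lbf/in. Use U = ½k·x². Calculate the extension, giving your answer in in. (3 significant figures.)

Rearranging U = ½k·x² for x: x = √(2U/k).
U = 0.0441 kcal = 184.5 J; k = 193 lbf/in = 33799 N/m.
x = 0.1045 m
0.1045 m × (1 in / 0.02540 m) = 4.114 in

4.11 in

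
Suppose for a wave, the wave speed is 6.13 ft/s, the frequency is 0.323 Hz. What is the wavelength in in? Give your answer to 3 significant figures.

Solving v = f·λ for λ: λ = v/f.
v = 6.13 ft/s = 1.868 m/s; f = 0.323 Hz.
λ = 5.785 m
5.785 m × (1 in / 0.02540 m) = 227.7 in

228 in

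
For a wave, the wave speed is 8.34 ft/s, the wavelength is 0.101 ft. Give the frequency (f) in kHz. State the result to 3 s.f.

Solving v = f·λ for f: f = v/λ.
v = 8.34 ft/s = 2.542 m/s; λ = 0.101 ft = 0.03078 m.
f = 82.57 Hz
82.57 Hz × (1 kHz / 1000 Hz) = 0.08257 kHz

0.0826 kHz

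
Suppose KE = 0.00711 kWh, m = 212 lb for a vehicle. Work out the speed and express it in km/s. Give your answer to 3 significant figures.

0.0231 km/s

Solving KE = ½mv² for v: v = √(2·KE/m).
KE = 0.00711 kWh = 25596 J; m = 212 lb = 96.16 kg.
v = 23.07 m/s
23.07 m/s × (1 km/s / 1000 m/s) = 0.02307 km/s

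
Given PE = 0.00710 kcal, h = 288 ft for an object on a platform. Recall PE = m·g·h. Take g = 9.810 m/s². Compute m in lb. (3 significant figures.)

Rearranging: m = PE/(g·h).
PE = 0.00710 kcal = 29.71 J; h = 288 ft = 87.78 m; g = 9.810 m/s².
m = 0.03450 kg
0.03450 kg × (1 lb / 0.4536 kg) = 0.07605 lb

0.0761 lb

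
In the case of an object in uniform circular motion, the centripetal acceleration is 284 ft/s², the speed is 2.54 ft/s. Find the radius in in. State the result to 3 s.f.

0.273 in

Rearranging: r = v²/a.
a = 284 ft/s² = 86.56 m/s²; v = 2.54 ft/s = 0.7742 m/s.
r = 0.006924 m
0.006924 m × (1 in / 0.02540 m) = 0.2726 in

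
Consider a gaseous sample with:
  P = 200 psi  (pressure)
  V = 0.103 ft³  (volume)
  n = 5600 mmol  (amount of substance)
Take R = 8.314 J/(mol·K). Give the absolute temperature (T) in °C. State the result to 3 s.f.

-187 °C

From the ideal-gas law: T = PV/(nR).
P = 200 psi = 1.379×10^6 Pa; V = 0.103 ft³ = 0.002917 m³; n = 5600 mmol = 5.600 mol; R = 8.314 J/(mol·K).
T = 86.38 K
86.38 K − 273.15 = -186.8 °C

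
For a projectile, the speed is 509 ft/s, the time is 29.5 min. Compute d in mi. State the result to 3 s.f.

171 mi

Rearranging: d = v·t.
v = 509 ft/s = 155.1 m/s; t = 29.5 min = 1770 s.
d = 2.746×10^5 m
2.746×10^5 m × (1 mi / 1609 m) = 170.6 mi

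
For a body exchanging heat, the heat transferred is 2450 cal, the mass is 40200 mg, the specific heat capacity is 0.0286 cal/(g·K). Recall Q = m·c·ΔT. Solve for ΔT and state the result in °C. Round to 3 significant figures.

2130 °C

Rearranging: ΔT = Q/(m·c).
Q = 2450 cal = 10251 J; m = 40200 mg = 0.04020 kg; c = 0.0286 cal/(g·K) = 119.7 J/(kg·K).
ΔT = 2131 K
Since 1 °C = 1 K, 2131 °C.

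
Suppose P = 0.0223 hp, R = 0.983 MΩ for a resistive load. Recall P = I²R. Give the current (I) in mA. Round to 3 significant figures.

Rearranging P = I²R for I: I = √(P/R).
P = 0.0223 hp = 16.63 W; R = 0.983 MΩ = 9.830×10^5 Ω.
I = 0.004113 A
0.004113 A × (1 mA / 0.001000 A) = 4.113 mA

4.11 mA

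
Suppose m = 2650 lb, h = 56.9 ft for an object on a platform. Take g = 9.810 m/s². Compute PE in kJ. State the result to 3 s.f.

Directly: PE = mgh.
m = 2650 lb = 1202 kg; h = 56.9 ft = 17.34 m; g = 9.810 m/s².
PE = 2.045×10^5 J
2.045×10^5 J × (1 kJ / 1000 J) = 204.5 kJ

205 kJ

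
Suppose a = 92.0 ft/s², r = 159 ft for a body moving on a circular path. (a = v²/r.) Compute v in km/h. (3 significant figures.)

133 km/h

Solving a = v²/r for v: v = √(a·r).
a = 92.0 ft/s² = 28.04 m/s²; r = 159 ft = 48.46 m.
v = 36.86 m/s
36.86 m/s × (1 km/h / 0.2778 m/s) = 132.7 km/h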